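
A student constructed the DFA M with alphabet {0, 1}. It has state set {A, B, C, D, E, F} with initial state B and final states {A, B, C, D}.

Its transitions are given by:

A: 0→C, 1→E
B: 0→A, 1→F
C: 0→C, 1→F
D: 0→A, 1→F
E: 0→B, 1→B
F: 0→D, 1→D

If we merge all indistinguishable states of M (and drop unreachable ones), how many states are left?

Start with accepting vs non-accepting: {A,B,C,D} | {E,F}.
The partition is now stable with 2 blocks: {A,B,C,D} | {E,F}.

2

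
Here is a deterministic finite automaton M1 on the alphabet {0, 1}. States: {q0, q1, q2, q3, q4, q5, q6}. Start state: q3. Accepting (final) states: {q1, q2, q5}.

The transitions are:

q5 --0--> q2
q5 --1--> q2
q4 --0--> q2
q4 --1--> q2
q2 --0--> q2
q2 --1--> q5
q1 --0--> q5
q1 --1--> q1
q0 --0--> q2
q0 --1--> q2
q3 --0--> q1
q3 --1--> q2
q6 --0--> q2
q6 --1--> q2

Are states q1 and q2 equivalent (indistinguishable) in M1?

Yes

Reachable states from the start: {q1,q2,q3,q5}. Unreachable: {q0,q4,q6} — drop them.
Initial partition by acceptance: {q1,q2,q5} | {q3}.
No further refinement is possible. Final partition (2 blocks): {q1,q2,q5} | {q3}.
q1 and q2 lie in the same block of the stable partition, so they are equivalent — no string distinguishes them.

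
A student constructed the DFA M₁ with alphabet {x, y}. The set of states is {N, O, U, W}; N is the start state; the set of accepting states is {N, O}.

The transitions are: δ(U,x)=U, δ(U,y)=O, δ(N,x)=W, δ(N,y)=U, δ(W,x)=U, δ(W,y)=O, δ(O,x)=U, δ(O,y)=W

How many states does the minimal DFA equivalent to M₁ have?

2

Initial partition by acceptance: {N,O} | {U,W}.
The partition is now stable with 2 blocks: {N,O} | {U,W}.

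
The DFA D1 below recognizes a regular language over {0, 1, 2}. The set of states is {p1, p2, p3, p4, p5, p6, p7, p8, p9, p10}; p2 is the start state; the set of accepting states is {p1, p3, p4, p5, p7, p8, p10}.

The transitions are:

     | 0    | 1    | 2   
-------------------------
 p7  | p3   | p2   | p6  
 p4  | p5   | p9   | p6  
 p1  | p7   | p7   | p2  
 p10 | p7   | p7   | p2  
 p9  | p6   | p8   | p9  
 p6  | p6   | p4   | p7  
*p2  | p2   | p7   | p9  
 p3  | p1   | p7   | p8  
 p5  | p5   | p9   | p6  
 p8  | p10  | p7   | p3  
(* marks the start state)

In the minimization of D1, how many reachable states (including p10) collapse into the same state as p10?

Start with accepting vs non-accepting: {p1,p3,p4,p5,p7,p8,p10} | {p2,p6,p9}.
On input 1, block {p1,p3,p4,p5,p7,p8,p10} splits into {p1,p3,p8,p10} and {p4,p5,p7}.
On input 0, block {p1,p3,p8,p10} splits into {p1,p10} and {p3,p8}.
Refine {p2,p6,p9} on symbol 1: members go to different blocks, giving {p2,p6} and {p9}.
Split {p2,p6} by δ(·,2) → {p2} and {p6}.
Split {p4,p5,p7} by δ(·,0) → {p4,p5} and {p7}.
The partition is now stable with 7 blocks: {p1,p10} | {p2} | {p4,p5} | {p3,p8} | {p9} | {p6} | {p7}.
The equivalence class containing p10 is {p1,p10}, of size 2.

2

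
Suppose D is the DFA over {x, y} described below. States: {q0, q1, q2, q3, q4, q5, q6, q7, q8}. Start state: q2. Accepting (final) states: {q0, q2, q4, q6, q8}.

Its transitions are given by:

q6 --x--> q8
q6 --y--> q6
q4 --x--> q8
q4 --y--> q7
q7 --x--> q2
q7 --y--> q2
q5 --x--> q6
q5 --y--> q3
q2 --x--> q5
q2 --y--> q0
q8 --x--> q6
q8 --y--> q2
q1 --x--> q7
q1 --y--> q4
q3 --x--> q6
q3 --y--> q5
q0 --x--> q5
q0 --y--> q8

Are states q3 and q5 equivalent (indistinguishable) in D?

Yes

Reachable states from the start: {q0,q2,q3,q5,q6,q8}. Unreachable: {q1,q4,q7} — drop them.
P0 = {q0,q2,q6,q8} | {q3,q5}.
Refine {q0,q2,q6,q8} on symbol x: members go to different blocks, giving {q0,q2} and {q6,q8}.
Refine {q0,q2} on symbol y: members go to different blocks, giving {q0} and {q2}.
Refine {q6,q8} on symbol y: members go to different blocks, giving {q6} and {q8}.
No further refinement is possible. Final partition (5 blocks): {q0} | {q3,q5} | {q6} | {q2} | {q8}.
q3 and q5 lie in the same block of the stable partition, so they are equivalent — no string distinguishes them.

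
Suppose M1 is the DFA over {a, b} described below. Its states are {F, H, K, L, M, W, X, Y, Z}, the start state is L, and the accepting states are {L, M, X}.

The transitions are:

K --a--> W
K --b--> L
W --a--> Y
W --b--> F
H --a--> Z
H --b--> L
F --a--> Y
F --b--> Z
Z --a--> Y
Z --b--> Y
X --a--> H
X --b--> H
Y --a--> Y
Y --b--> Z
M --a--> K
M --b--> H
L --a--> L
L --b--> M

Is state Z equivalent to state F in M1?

Yes

States {X} cannot be reached from the start state, so discard them.
P0 = {L,M} | {F,H,K,W,Y,Z}.
On input a, block {L,M} splits into {L} and {M}.
Split {F,H,K,W,Y,Z} by δ(·,b) → {F,W,Y,Z} and {H,K}.
No further refinement is possible. Final partition (4 blocks): {L} | {F,W,Y,Z} | {M} | {H,K}.
Z and F lie in the same block of the stable partition, so they are equivalent — no string distinguishes them.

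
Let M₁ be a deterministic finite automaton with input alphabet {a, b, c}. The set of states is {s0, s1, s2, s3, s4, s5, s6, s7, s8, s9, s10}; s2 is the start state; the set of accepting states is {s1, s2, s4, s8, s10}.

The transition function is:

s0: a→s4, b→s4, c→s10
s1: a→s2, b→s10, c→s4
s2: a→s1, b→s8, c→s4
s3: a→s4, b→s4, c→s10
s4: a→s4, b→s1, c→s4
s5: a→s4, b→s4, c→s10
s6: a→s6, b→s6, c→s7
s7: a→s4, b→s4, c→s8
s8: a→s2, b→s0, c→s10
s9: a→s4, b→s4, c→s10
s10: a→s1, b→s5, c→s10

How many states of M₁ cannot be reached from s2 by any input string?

4

Starting at s2 and following transitions, the reachable set is {s0, s1, s2, s4, s5, s8, s10}. That leaves s3, s6, s7, s9 unreachable — 4 in total.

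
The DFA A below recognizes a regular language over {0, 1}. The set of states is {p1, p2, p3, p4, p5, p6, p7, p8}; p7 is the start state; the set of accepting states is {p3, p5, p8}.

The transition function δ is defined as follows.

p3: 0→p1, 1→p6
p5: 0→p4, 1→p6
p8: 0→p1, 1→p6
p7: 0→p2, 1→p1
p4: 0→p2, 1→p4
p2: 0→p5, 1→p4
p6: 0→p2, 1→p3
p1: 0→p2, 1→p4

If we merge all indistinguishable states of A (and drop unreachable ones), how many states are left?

Reachable states from the start: {p1,p2,p3,p4,p5,p6,p7}. Unreachable: {p8} — drop them.
P0 = {p3,p5} | {p1,p2,p4,p6,p7}.
Refine {p1,p2,p4,p6,p7} on symbol 0: members go to different blocks, giving {p1,p4,p6,p7} and {p2}.
Split {p1,p4,p6,p7} by δ(·,1) → {p1,p4,p7} and {p6}.
The partition is now stable with 4 blocks: {p3,p5} | {p1,p4,p7} | {p2} | {p6}.

4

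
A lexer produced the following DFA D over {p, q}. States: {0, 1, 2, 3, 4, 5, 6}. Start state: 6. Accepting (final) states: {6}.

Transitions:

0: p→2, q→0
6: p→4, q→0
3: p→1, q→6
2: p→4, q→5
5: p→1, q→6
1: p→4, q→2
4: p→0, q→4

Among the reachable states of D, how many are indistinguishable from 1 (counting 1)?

1

Reachable states from the start: {0,1,2,4,5,6}. Unreachable: {3} — drop them.
P0 = {6} | {0,1,2,4,5}.
Split {0,1,2,4,5} by δ(·,q) → {0,1,2,4} and {5}.
On input q, block {0,1,2,4} splits into {0,1,4} and {2}.
Refine {0,1,4} on symbol p: members go to different blocks, giving {1,4} and {0}.
Refine {1,4} on symbol p: members go to different blocks, giving {1} and {4}.
No further refinement is possible. Final partition (6 blocks): {6} | {1} | {5} | {2} | {0} | {4}.
The equivalence class containing 1 is {1}, of size 1.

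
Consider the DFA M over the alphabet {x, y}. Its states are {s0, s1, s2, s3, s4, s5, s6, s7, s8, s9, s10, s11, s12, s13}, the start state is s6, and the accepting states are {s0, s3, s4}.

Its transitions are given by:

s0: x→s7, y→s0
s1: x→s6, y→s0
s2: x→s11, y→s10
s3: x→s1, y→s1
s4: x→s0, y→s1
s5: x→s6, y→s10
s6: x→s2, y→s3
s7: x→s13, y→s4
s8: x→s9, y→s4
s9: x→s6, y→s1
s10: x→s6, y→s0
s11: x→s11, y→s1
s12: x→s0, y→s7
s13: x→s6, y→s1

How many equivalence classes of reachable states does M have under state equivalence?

States {s5,s8,s9,s12} cannot be reached from the start state, so discard them.
Initial partition by acceptance: {s0,s3,s4} | {s1,s2,s6,s7,s10,s11,s13}.
Refine {s0,s3,s4} on symbol x: members go to different blocks, giving {s0,s3} and {s4}.
Refine {s0,s3} on symbol y: members go to different blocks, giving {s0} and {s3}.
Refine {s1,s2,s6,s7,s10,s11,s13} on symbol y: members go to different blocks, giving {s2,s11,s13} and {s1,s10} and {s6} and {s7}.
Split {s2,s11,s13} by δ(·,x) → {s2,s11} and {s13}.
No further refinement is possible. Final partition (8 blocks): {s0} | {s2,s11} | {s4} | {s3} | {s1,s10} | {s6} | {s7} | {s13}.

8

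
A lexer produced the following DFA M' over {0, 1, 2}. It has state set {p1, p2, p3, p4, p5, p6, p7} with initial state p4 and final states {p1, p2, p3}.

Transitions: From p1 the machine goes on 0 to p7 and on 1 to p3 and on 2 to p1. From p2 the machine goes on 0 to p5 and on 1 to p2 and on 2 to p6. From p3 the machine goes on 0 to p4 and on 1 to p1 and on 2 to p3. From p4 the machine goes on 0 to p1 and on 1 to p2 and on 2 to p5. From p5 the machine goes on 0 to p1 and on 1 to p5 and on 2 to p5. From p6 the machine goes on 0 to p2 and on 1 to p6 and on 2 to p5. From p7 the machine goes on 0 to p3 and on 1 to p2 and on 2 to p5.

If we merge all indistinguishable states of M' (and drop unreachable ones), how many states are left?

P0 = {p1,p2,p3} | {p4,p5,p6,p7}.
Split {p1,p2,p3} by δ(·,2) → {p1,p3} and {p2}.
On input 0, block {p4,p5,p6,p7} splits into {p4,p5,p7} and {p6}.
On input 1, block {p4,p5,p7} splits into {p4,p7} and {p5}.
No further refinement is possible. Final partition (5 blocks): {p1,p3} | {p4,p7} | {p2} | {p6} | {p5}.

5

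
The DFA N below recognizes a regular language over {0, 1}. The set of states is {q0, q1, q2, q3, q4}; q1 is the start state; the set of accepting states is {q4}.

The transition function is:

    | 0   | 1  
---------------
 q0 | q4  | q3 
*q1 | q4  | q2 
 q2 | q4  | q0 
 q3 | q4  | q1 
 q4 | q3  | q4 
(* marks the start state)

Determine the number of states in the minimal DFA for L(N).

All states are reachable from the start state.
Start with accepting vs non-accepting: {q4} | {q0,q1,q2,q3}.
No further refinement is possible. Final partition (2 blocks): {q4} | {q0,q1,q2,q3}.

2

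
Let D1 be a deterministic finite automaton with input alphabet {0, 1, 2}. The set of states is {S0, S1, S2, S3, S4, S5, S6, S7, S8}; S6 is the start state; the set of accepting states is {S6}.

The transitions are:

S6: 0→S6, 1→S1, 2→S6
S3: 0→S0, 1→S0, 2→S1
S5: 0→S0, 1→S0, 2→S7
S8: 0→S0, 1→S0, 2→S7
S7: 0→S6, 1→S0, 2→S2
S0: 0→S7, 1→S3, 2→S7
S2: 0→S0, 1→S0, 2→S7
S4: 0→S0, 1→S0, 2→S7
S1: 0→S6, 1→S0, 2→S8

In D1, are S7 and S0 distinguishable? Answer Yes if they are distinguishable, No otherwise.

Yes

Reachable states from the start: {S0,S1,S2,S3,S6,S7,S8}. Unreachable: {S4,S5} — drop them.
P0 = {S6} | {S0,S1,S2,S3,S7,S8}.
Refine {S0,S1,S2,S3,S7,S8} on symbol 0: members go to different blocks, giving {S0,S2,S3,S8} and {S1,S7}.
Split {S0,S2,S3,S8} by δ(·,0) → {S2,S3,S8} and {S0}.
No further refinement is possible. Final partition (4 blocks): {S6} | {S2,S3,S8} | {S1,S7} | {S0}.
S7 and S0 end up in different blocks, so they are distinguishable. For instance, the string '0' is accepted from only S7.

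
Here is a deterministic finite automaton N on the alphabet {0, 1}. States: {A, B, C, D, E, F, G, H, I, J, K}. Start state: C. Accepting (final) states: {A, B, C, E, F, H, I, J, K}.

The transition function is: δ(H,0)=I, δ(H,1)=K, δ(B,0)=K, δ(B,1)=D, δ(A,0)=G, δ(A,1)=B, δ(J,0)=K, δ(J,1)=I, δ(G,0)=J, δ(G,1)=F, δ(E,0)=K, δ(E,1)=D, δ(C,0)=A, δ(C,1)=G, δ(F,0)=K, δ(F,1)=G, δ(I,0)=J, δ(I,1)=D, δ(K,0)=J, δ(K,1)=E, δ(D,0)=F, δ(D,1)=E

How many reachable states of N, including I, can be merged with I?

Reachable states from the start: {A,B,C,D,E,F,G,I,J,K}. Unreachable: {H} — drop them.
Start with accepting vs non-accepting: {A,B,C,E,F,I,J,K} | {D,G}.
On input 0, block {A,B,C,E,F,I,J,K} splits into {B,C,E,F,I,J,K} and {A}.
Split {B,C,E,F,I,J,K} by δ(·,0) → {B,E,F,I,J,K} and {C}.
Refine {B,E,F,I,J,K} on symbol 1: members go to different blocks, giving {B,E,F,I} and {J,K}.
Split {D,G} by δ(·,0) → {D} and {G}.
Split {B,E,F,I} by δ(·,1) → {B,E,I} and {F}.
No further refinement is possible. Final partition (7 blocks): {B,E,I} | {D} | {A} | {C} | {J,K} | {G} | {F}.
State I belongs to the block {B,E,I}, which has 3 states.

3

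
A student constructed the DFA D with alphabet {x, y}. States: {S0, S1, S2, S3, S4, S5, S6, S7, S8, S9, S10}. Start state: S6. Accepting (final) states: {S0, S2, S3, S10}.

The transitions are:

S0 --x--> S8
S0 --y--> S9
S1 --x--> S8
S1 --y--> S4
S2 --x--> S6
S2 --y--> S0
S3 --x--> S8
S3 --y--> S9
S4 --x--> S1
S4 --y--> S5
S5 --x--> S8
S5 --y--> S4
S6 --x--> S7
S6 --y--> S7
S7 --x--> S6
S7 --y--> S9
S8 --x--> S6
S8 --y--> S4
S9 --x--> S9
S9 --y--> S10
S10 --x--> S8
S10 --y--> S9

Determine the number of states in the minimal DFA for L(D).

7

First remove the unreachable states {S0,S2,S3}; 8 states remain.
P0 = {S10} | {S1,S4,S5,S6,S7,S8,S9}.
Split {S1,S4,S5,S6,S7,S8,S9} by δ(·,y) → {S1,S4,S5,S6,S7,S8} and {S9}.
Refine {S1,S4,S5,S6,S7,S8} on symbol y: members go to different blocks, giving {S1,S4,S5,S6,S8} and {S7}.
Refine {S1,S4,S5,S6,S8} on symbol x: members go to different blocks, giving {S1,S4,S5,S8} and {S6}.
On input x, block {S1,S4,S5,S8} splits into {S1,S4,S5} and {S8}.
On input x, block {S1,S4,S5} splits into {S1,S5} and {S4}.
The partition is now stable with 7 blocks: {S10} | {S1,S5} | {S9} | {S7} | {S6} | {S8} | {S4}.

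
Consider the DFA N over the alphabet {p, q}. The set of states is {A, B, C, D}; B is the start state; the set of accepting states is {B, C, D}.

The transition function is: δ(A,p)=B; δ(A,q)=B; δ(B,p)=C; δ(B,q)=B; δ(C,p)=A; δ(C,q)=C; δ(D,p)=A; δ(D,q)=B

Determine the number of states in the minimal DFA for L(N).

3

States {D} cannot be reached from the start state, so discard them.
P0 = {B,C} | {A}.
Refine {B,C} on symbol p: members go to different blocks, giving {B} and {C}.
Stable partition: {B} | {A} | {C} — 3 equivalence classes.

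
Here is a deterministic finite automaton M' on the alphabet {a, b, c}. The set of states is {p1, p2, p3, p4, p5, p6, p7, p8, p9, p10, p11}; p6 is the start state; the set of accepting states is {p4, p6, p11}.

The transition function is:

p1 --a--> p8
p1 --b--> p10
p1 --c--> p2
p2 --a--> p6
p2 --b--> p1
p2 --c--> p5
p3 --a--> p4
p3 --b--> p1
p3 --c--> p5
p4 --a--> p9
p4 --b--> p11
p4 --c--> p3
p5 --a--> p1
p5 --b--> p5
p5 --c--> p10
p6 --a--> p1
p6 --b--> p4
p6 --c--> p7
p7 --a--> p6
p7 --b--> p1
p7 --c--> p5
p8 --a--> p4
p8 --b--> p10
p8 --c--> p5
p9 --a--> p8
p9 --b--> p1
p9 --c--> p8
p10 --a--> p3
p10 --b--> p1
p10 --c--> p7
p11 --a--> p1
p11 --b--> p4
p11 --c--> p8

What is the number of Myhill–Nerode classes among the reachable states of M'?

P0 = {p4,p6,p11} | {p1,p2,p3,p5,p7,p8,p9,p10}.
On input a, block {p1,p2,p3,p5,p7,p8,p9,p10} splits into {p1,p5,p9,p10} and {p2,p3,p7,p8}.
Refine {p1,p5,p9,p10} on symbol a: members go to different blocks, giving {p1,p9,p10} and {p5}.
No further refinement is possible. Final partition (4 blocks): {p4,p6,p11} | {p1,p9,p10} | {p2,p3,p7,p8} | {p5}.

4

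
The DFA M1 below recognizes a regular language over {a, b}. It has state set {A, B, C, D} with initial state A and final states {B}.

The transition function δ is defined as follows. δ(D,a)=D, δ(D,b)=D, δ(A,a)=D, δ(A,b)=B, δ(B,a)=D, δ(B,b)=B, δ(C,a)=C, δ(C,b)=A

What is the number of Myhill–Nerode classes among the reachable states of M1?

States {C} cannot be reached from the start state, so discard them.
P0 = {B} | {A,D}.
On input b, block {A,D} splits into {A} and {D}.
The partition is now stable with 3 blocks: {B} | {A} | {D}.

3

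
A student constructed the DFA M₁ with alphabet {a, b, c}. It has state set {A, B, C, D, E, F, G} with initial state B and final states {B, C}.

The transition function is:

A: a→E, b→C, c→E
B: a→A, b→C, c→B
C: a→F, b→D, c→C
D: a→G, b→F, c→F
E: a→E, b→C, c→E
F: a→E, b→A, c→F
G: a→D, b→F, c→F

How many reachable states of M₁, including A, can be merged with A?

P0 = {B,C} | {A,D,E,F,G}.
On input b, block {B,C} splits into {B} and {C}.
Refine {A,D,E,F,G} on symbol b: members go to different blocks, giving {D,F,G} and {A,E}.
Split {D,F,G} by δ(·,a) → {D,G} and {F}.
The partition is now stable with 5 blocks: {B} | {D,G} | {C} | {A,E} | {F}.
State A belongs to the block {A,E}, which has 2 states.

2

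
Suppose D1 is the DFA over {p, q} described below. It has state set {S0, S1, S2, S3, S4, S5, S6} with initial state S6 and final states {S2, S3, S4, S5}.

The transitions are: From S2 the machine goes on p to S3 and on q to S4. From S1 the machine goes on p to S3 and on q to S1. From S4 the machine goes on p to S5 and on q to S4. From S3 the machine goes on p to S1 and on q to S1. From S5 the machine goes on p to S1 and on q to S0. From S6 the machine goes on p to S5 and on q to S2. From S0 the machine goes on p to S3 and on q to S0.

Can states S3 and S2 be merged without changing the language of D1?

Start with accepting vs non-accepting: {S2,S3,S4,S5} | {S0,S1,S6}.
On input p, block {S2,S3,S4,S5} splits into {S2,S4} and {S3,S5}.
Split {S0,S1,S6} by δ(·,q) → {S0,S1} and {S6}.
Stable partition: {S2,S4} | {S0,S1} | {S3,S5} | {S6} — 4 equivalence classes.
S3 and S2 end up in different blocks, so they are distinguishable. For instance, the string 'p' is accepted from only S2.

No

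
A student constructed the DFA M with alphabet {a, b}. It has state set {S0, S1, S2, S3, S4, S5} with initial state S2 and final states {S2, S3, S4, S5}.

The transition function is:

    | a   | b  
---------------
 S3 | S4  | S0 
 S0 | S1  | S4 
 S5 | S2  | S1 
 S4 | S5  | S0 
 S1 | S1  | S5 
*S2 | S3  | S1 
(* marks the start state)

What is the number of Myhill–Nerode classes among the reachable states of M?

All states are reachable from the start state.
P0 = {S2,S3,S4,S5} | {S0,S1}.
The partition is now stable with 2 blocks: {S2,S3,S4,S5} | {S0,S1}.

2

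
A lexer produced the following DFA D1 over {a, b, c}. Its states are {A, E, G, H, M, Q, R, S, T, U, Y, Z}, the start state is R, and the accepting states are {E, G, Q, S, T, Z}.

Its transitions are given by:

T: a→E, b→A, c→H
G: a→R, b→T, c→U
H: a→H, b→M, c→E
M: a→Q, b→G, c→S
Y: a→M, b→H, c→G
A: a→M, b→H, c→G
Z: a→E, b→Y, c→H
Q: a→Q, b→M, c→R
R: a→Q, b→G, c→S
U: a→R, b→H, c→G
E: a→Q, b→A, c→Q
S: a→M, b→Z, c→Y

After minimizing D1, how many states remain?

7

All states are reachable from the start state.
Start with accepting vs non-accepting: {E,G,Q,S,T,Z} | {A,H,M,R,U,Y}.
Split {E,G,Q,S,T,Z} by δ(·,a) → {E,Q,T,Z} and {G,S}.
On input c, block {E,Q,T,Z} splits into {Q,T,Z} and {E}.
Split {Q,T,Z} by δ(·,a) → {T,Z} and {Q}.
On input a, block {A,H,M,R,U,Y} splits into {A,H,U,Y} and {M,R}.
Refine {A,H,U,Y} on symbol a: members go to different blocks, giving {A,U,Y} and {H}.
No further refinement is possible. Final partition (7 blocks): {T,Z} | {A,U,Y} | {G,S} | {E} | {Q} | {M,R} | {H}.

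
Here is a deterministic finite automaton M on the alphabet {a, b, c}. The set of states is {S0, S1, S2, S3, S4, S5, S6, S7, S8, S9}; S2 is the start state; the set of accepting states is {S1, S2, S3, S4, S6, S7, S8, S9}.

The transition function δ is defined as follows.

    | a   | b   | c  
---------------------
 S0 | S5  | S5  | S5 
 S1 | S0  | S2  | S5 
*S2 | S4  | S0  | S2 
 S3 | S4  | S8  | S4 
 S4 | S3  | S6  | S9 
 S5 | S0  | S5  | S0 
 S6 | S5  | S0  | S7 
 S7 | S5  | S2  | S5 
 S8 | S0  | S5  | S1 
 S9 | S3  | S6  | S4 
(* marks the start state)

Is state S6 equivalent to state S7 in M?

Every state is reachable, so we keep all 10.
P0 = {S1,S2,S3,S4,S6,S7,S8,S9} | {S0,S5}.
Split {S1,S2,S3,S4,S6,S7,S8,S9} by δ(·,a) → {S1,S6,S7,S8} and {S2,S3,S4,S9}.
Refine {S1,S6,S7,S8} on symbol b: members go to different blocks, giving {S1,S7} and {S6,S8}.
On input b, block {S2,S3,S4,S9} splits into {S3,S4,S9} and {S2}.
No further refinement is possible. Final partition (5 blocks): {S1,S7} | {S0,S5} | {S3,S4,S9} | {S6,S8} | {S2}.
S6 and S7 end up in different blocks, so they are distinguishable. For instance, the string 'b' is accepted from only S7.

No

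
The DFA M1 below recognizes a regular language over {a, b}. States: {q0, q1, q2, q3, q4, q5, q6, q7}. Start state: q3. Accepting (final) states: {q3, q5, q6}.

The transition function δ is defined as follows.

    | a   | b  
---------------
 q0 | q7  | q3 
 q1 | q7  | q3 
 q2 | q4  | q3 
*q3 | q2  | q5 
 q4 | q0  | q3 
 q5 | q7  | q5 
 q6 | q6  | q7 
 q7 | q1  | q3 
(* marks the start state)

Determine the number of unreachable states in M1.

No path from q3 leads to q6; the other 7 states are all reachable.

1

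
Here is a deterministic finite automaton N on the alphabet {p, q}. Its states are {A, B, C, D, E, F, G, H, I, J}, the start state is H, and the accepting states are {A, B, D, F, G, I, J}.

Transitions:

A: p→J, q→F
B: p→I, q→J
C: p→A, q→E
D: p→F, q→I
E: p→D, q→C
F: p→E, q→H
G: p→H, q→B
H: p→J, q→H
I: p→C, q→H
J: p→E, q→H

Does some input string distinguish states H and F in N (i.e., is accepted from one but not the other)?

First remove the unreachable states {B,G}; 8 states remain.
P0 = {A,D,F,I,J} | {C,E,H}.
On input p, block {A,D,F,I,J} splits into {F,I,J} and {A,D}.
On input p, block {C,E,H} splits into {C,E} and {H}.
No further refinement is possible. Final partition (4 blocks): {F,I,J} | {C,E} | {A,D} | {H}.
H and F end up in different blocks, so they are distinguishable. For instance, the string 'ε' is accepted from only F.

Yes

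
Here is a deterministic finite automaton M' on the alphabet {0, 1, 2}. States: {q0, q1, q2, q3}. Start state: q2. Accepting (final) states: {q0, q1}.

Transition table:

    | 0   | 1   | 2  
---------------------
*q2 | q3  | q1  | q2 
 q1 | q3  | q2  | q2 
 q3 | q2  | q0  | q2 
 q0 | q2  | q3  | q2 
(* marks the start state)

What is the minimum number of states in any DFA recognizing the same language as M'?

2

Every state is reachable, so we keep all 4.
P0 = {q0,q1} | {q2,q3}.
The partition is now stable with 2 blocks: {q0,q1} | {q2,q3}.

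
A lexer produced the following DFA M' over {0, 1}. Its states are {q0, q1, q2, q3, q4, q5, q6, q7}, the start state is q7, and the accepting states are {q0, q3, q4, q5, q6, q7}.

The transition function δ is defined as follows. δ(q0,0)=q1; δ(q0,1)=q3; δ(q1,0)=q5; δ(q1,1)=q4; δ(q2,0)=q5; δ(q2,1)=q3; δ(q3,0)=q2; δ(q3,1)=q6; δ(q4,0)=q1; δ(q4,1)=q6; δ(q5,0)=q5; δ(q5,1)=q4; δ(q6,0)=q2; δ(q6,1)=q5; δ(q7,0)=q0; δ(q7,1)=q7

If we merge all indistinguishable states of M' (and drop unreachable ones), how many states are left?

6

Start with accepting vs non-accepting: {q0,q3,q4,q5,q6,q7} | {q1,q2}.
Refine {q0,q3,q4,q5,q6,q7} on symbol 0: members go to different blocks, giving {q0,q3,q4,q6} and {q5,q7}.
Split {q0,q3,q4,q6} by δ(·,1) → {q0,q3,q4} and {q6}.
On input 1, block {q0,q3,q4} splits into {q3,q4} and {q0}.
Refine {q5,q7} on symbol 0: members go to different blocks, giving {q5} and {q7}.
Stable partition: {q3,q4} | {q1,q2} | {q5} | {q6} | {q0} | {q7} — 6 equivalence classes.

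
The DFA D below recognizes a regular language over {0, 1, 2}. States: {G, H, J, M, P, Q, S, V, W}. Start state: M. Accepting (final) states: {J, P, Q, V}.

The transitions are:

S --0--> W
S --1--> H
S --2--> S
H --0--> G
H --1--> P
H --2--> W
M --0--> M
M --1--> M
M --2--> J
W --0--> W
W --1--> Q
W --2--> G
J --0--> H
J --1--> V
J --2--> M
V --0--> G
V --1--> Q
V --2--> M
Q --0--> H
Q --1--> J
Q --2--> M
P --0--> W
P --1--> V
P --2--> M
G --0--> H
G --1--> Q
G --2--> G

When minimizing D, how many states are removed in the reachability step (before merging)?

Starting at M and following transitions, the reachable set is {G, H, J, M, P, Q, V, W}. That leaves S unreachable — 1 in total.

1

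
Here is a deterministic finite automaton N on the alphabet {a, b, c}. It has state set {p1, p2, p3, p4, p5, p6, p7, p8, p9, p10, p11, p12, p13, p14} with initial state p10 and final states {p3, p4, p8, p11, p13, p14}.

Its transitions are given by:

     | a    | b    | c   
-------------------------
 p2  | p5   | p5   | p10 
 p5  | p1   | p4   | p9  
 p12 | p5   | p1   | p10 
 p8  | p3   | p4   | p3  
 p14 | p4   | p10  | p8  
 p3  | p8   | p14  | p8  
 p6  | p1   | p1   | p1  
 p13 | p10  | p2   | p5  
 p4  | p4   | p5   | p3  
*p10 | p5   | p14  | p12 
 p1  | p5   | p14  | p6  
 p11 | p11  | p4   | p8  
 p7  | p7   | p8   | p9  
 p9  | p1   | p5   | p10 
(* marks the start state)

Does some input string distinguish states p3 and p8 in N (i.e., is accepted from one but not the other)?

First remove the unreachable states {p2,p7,p11,p13}; 10 states remain.
Initial partition by acceptance: {p3,p4,p8,p14} | {p1,p5,p6,p9,p10,p12}.
Refine {p3,p4,p8,p14} on symbol b: members go to different blocks, giving {p3,p8} and {p4,p14}.
Refine {p1,p5,p6,p9,p10,p12} on symbol b: members go to different blocks, giving {p1,p5,p10} and {p6,p9,p12}.
The partition is now stable with 4 blocks: {p3,p8} | {p1,p5,p10} | {p4,p14} | {p6,p9,p12}.
p3 and p8 lie in the same block of the stable partition, so they are equivalent — no string distinguishes them.

No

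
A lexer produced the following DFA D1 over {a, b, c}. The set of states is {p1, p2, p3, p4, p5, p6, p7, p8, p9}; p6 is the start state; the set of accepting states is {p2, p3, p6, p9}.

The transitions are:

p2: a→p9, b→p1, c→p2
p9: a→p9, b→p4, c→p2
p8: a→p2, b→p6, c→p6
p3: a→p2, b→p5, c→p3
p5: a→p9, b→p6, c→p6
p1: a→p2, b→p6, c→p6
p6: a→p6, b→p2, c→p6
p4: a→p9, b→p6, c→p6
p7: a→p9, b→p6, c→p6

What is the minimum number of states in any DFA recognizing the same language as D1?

3

Reachable states from the start: {p1,p2,p4,p6,p9}. Unreachable: {p3,p5,p7,p8} — drop them.
Start with accepting vs non-accepting: {p2,p6,p9} | {p1,p4}.
Refine {p2,p6,p9} on symbol b: members go to different blocks, giving {p2,p9} and {p6}.
The partition is now stable with 3 blocks: {p2,p9} | {p1,p4} | {p6}.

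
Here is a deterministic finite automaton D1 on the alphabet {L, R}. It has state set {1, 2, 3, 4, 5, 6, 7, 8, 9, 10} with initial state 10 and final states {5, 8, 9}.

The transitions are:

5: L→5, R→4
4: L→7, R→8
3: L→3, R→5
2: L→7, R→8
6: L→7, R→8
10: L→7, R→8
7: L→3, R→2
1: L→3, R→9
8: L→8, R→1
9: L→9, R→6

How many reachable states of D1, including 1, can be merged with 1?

Every state is reachable, so we keep all 10.
Initial partition by acceptance: {5,8,9} | {1,2,3,4,6,7,10}.
On input R, block {1,2,3,4,6,7,10} splits into {1,2,3,4,6,10} and {7}.
Split {1,2,3,4,6,10} by δ(·,L) → {2,4,6,10} and {1,3}.
Split {5,8,9} by δ(·,R) → {5,9} and {8}.
Stable partition: {5,9} | {2,4,6,10} | {7} | {1,3} | {8} — 5 equivalence classes.
State 1 belongs to the block {1,3}, which has 2 states.

2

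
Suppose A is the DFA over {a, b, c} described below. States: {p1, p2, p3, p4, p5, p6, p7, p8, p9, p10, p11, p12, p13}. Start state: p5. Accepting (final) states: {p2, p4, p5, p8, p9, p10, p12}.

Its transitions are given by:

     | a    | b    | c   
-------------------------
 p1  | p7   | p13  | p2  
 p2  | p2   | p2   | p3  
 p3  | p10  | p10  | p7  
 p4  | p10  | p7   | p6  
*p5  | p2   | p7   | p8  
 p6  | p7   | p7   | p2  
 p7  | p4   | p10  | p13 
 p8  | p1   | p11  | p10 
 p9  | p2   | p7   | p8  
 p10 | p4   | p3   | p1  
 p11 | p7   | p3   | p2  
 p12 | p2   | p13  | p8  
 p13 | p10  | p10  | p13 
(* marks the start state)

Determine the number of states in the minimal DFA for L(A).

First remove the unreachable states {p9,p12}; 11 states remain.
Start with accepting vs non-accepting: {p2,p4,p5,p8,p10} | {p1,p3,p6,p7,p11,p13}.
On input a, block {p2,p4,p5,p8,p10} splits into {p2,p4,p5,p10} and {p8}.
Refine {p2,p4,p5,p10} on symbol b: members go to different blocks, giving {p4,p5,p10} and {p2}.
Refine {p4,p5,p10} on symbol a: members go to different blocks, giving {p4,p10} and {p5}.
Split {p1,p3,p6,p7,p11,p13} by δ(·,a) → {p1,p6,p11} and {p3,p7,p13}.
No further refinement is possible. Final partition (6 blocks): {p4,p10} | {p1,p6,p11} | {p8} | {p2} | {p5} | {p3,p7,p13}.

6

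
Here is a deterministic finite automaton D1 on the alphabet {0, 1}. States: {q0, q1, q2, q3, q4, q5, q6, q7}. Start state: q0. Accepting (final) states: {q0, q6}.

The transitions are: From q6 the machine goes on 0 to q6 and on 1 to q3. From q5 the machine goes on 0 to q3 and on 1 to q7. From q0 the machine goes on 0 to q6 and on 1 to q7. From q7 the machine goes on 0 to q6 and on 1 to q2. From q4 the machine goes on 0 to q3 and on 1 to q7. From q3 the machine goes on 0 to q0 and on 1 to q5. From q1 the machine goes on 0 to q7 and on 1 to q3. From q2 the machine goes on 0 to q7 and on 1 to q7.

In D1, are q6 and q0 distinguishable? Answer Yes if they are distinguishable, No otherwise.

States {q1,q4} cannot be reached from the start state, so discard them.
Start with accepting vs non-accepting: {q0,q6} | {q2,q3,q5,q7}.
Refine {q2,q3,q5,q7} on symbol 0: members go to different blocks, giving {q2,q5} and {q3,q7}.
Stable partition: {q0,q6} | {q2,q5} | {q3,q7} — 3 equivalence classes.
q6 and q0 lie in the same block of the stable partition, so they are equivalent — no string distinguishes them.

No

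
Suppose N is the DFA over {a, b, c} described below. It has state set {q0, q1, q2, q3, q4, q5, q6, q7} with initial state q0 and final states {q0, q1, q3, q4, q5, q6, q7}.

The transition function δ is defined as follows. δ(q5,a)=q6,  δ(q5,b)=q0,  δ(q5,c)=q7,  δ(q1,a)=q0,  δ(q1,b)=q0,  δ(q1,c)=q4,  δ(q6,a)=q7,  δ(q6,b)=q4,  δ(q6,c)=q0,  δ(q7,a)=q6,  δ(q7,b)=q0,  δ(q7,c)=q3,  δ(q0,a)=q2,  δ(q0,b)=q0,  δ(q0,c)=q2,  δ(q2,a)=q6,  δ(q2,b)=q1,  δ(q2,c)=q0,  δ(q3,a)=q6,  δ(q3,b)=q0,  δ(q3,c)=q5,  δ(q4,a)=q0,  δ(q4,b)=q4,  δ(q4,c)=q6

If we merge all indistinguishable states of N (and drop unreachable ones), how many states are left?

6

Every state is reachable, so we keep all 8.
Start with accepting vs non-accepting: {q0,q1,q3,q4,q5,q6,q7} | {q2}.
Split {q0,q1,q3,q4,q5,q6,q7} by δ(·,a) → {q1,q3,q4,q5,q6,q7} and {q0}.
Refine {q1,q3,q4,q5,q6,q7} on symbol a: members go to different blocks, giving {q3,q5,q6,q7} and {q1,q4}.
On input b, block {q3,q5,q6,q7} splits into {q3,q5,q7} and {q6}.
Refine {q1,q4} on symbol b: members go to different blocks, giving {q1} and {q4}.
No further refinement is possible. Final partition (6 blocks): {q3,q5,q7} | {q2} | {q0} | {q1} | {q6} | {q4}.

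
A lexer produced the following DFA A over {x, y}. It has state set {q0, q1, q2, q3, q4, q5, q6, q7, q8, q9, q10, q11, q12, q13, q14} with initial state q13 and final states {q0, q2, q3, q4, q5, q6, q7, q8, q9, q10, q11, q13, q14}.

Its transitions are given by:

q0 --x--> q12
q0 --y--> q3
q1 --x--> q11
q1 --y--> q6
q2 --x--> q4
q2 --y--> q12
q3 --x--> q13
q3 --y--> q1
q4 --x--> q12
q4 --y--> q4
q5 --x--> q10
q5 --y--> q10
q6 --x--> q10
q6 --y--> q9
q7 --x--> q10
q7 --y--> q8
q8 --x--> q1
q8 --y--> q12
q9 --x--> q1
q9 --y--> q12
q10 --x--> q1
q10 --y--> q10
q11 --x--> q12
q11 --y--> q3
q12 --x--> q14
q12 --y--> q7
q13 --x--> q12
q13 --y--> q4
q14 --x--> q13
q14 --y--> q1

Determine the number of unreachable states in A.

No path from q13 leads to q0, q2, q5; the other 12 states are all reachable.

3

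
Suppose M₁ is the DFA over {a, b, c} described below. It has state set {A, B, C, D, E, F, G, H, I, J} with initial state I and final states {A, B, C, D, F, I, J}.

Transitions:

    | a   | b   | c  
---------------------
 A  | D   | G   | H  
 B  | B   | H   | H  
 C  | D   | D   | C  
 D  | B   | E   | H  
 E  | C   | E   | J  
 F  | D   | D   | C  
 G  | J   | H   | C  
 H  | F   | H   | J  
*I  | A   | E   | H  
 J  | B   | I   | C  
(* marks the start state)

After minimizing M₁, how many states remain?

Initial partition by acceptance: {A,B,C,D,F,I,J} | {E,G,H}.
Refine {A,B,C,D,F,I,J} on symbol b: members go to different blocks, giving {A,B,D,I} and {C,F,J}.
No further refinement is possible. Final partition (3 blocks): {A,B,D,I} | {E,G,H} | {C,F,J}.

3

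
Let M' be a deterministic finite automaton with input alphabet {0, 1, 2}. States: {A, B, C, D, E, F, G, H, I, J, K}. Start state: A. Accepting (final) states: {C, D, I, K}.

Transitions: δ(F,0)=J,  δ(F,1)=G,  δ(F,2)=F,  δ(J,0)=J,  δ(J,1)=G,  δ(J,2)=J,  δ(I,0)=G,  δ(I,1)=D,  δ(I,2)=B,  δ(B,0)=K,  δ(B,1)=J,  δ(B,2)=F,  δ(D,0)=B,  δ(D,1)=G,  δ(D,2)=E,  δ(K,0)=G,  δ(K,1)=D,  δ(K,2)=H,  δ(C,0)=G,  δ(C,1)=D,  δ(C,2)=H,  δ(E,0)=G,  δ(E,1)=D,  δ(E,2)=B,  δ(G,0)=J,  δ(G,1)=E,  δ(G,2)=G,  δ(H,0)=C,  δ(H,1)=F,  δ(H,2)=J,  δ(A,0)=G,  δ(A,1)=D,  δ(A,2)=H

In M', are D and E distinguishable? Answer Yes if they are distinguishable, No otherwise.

Yes

Reachable states from the start: {A,B,C,D,E,F,G,H,J,K}. Unreachable: {I} — drop them.
Start with accepting vs non-accepting: {C,D,K} | {A,B,E,F,G,H,J}.
Split {C,D,K} by δ(·,1) → {C,K} and {D}.
Split {A,B,E,F,G,H,J} by δ(·,0) → {A,E,F,G,J} and {B,H}.
On input 1, block {A,E,F,G,J} splits into {F,G,J} and {A,E}.
Refine {F,G,J} on symbol 1: members go to different blocks, giving {F,J} and {G}.
Stable partition: {C,K} | {F,J} | {D} | {B,H} | {A,E} | {G} — 6 equivalence classes.
D and E end up in different blocks, so they are distinguishable. For instance, the string 'ε' is accepted from only D.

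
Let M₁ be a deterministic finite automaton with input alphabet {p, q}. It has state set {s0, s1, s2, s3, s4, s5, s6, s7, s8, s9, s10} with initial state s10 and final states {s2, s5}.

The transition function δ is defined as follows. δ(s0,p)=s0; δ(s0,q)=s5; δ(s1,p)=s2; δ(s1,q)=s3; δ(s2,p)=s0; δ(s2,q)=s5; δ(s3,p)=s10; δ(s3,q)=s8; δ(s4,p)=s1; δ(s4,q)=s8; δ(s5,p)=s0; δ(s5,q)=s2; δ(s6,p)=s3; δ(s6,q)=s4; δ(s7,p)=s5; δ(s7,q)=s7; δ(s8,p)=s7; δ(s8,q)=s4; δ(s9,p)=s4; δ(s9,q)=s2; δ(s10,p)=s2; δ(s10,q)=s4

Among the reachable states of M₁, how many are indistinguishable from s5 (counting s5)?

States {s6,s9} cannot be reached from the start state, so discard them.
Start with accepting vs non-accepting: {s2,s5} | {s0,s1,s3,s4,s7,s8,s10}.
Split {s0,s1,s3,s4,s7,s8,s10} by δ(·,p) → {s0,s3,s4,s8} and {s1,s7,s10}.
Refine {s0,s3,s4,s8} on symbol p: members go to different blocks, giving {s3,s4,s8} and {s0}.
Refine {s1,s7,s10} on symbol q: members go to different blocks, giving {s1,s10} and {s7}.
Split {s3,s4,s8} by δ(·,p) → {s3,s4} and {s8}.
The partition is now stable with 6 blocks: {s2,s5} | {s3,s4} | {s1,s10} | {s0} | {s7} | {s8}.
The equivalence class containing s5 is {s2,s5}, of size 2.

2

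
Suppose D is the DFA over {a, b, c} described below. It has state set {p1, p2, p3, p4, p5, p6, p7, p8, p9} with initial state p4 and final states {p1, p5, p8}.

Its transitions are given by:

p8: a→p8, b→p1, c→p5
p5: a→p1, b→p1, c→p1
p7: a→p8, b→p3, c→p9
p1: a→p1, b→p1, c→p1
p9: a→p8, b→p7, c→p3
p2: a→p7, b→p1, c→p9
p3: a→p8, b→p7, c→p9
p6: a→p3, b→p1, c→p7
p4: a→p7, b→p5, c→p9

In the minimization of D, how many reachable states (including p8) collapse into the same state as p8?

States {p2,p6} cannot be reached from the start state, so discard them.
Initial partition by acceptance: {p1,p5,p8} | {p3,p4,p7,p9}.
Split {p3,p4,p7,p9} by δ(·,a) → {p3,p7,p9} and {p4}.
Stable partition: {p1,p5,p8} | {p3,p7,p9} | {p4} — 3 equivalence classes.
The equivalence class containing p8 is {p1,p5,p8}, of size 3.

3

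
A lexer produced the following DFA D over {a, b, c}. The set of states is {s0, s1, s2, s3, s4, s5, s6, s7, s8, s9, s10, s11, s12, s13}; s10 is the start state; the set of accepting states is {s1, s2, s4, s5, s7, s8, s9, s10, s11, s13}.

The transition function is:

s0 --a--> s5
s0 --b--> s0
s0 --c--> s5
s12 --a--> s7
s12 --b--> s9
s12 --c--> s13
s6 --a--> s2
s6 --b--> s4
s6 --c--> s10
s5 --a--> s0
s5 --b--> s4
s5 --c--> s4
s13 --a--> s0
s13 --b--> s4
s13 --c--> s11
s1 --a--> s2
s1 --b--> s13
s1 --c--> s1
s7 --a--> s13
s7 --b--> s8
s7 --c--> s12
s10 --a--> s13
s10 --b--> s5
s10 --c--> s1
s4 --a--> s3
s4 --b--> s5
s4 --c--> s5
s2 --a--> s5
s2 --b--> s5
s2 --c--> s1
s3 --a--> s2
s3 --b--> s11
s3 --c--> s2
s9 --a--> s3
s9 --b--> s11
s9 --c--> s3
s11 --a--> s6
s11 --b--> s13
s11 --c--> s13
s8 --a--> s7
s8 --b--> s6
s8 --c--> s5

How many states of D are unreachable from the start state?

4

BFS from s10 reaches {s0, s1, s2, s3, s4, s5, s6, s10, s11, s13}; the 4 state(s) s7, s8, s9, s12 are never visited.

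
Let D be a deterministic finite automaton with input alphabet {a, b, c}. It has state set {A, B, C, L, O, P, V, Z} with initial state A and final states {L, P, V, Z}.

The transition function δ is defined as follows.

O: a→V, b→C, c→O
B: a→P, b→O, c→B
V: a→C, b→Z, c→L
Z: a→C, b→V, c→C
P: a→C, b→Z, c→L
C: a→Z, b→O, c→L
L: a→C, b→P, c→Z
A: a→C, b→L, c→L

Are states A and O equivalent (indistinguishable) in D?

No

Reachable states from the start: {A,C,L,O,P,V,Z}. Unreachable: {B} — drop them.
Initial partition by acceptance: {L,P,V,Z} | {A,C,O}.
Split {L,P,V,Z} by δ(·,c) → {L,P,V} and {Z}.
Split {L,P,V} by δ(·,b) → {P,V} and {L}.
Refine {A,C,O} on symbol a: members go to different blocks, giving {A} and {C} and {O}.
Stable partition: {P,V} | {A} | {Z} | {L} | {C} | {O} — 6 equivalence classes.
A and O end up in different blocks, so they are distinguishable. For instance, the string 'a' is accepted from only O.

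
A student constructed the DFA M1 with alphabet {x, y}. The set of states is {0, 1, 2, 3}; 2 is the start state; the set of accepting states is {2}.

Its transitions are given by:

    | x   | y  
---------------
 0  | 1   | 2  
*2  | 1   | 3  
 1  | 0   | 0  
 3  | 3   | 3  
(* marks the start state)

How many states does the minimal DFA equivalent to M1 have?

Every state is reachable, so we keep all 4.
Initial partition by acceptance: {2} | {0,1,3}.
Refine {0,1,3} on symbol y: members go to different blocks, giving {1,3} and {0}.
On input x, block {1,3} splits into {1} and {3}.
Stable partition: {2} | {1} | {0} | {3} — 4 equivalence classes.

4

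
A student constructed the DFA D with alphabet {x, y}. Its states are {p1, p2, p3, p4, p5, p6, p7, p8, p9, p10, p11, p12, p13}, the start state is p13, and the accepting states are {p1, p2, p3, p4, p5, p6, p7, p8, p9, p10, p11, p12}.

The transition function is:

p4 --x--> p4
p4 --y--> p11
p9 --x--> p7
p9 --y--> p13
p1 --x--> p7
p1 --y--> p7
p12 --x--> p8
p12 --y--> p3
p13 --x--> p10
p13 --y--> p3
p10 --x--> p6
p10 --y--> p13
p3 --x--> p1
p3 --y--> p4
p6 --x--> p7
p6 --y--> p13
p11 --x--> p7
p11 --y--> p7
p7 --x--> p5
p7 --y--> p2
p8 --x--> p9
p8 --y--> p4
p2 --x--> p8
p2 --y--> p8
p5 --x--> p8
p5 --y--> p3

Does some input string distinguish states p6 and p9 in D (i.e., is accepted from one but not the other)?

First remove the unreachable states {p12}; 12 states remain.
P0 = {p1,p2,p3,p4,p5,p6,p7,p8,p9,p10,p11} | {p13}.
Split {p1,p2,p3,p4,p5,p6,p7,p8,p9,p10,p11} by δ(·,y) → {p1,p2,p3,p4,p5,p7,p8,p11} and {p6,p9,p10}.
On input x, block {p1,p2,p3,p4,p5,p7,p8,p11} splits into {p1,p2,p3,p4,p5,p7,p11} and {p8}.
Refine {p1,p2,p3,p4,p5,p7,p11} on symbol x: members go to different blocks, giving {p1,p3,p4,p7,p11} and {p2,p5}.
Split {p1,p3,p4,p7,p11} by δ(·,x) → {p1,p3,p4,p11} and {p7}.
On input x, block {p1,p3,p4,p11} splits into {p1,p11} and {p3,p4}.
Split {p6,p9,p10} by δ(·,x) → {p6,p9} and {p10}.
Split {p2,p5} by δ(·,y) → {p2} and {p5}.
Split {p3,p4} by δ(·,x) → {p3} and {p4}.
Stable partition: {p1,p11} | {p13} | {p6,p9} | {p8} | {p2} | {p7} | {p3} | {p10} | {p5} | {p4} — 10 equivalence classes.
p6 and p9 lie in the same block of the stable partition, so they are equivalent — no string distinguishes them.

No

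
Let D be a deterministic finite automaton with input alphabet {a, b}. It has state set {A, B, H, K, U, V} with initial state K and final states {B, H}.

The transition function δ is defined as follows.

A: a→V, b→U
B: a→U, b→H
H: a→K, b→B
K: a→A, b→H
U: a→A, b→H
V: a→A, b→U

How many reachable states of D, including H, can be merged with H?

2

P0 = {B,H} | {A,K,U,V}.
Refine {A,K,U,V} on symbol b: members go to different blocks, giving {A,V} and {K,U}.
No further refinement is possible. Final partition (3 blocks): {B,H} | {A,V} | {K,U}.
The equivalence class containing H is {B,H}, of size 2.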